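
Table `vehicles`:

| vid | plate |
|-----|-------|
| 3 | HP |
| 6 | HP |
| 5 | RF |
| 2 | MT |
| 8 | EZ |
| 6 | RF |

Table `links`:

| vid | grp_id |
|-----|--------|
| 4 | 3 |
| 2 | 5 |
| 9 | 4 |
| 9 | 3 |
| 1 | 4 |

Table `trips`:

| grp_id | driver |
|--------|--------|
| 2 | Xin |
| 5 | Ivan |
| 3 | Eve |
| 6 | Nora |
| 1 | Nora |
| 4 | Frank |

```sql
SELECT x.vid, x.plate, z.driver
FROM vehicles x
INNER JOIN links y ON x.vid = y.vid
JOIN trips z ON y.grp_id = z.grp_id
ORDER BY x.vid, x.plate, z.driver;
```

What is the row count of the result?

1

Joins associate left-to-right: vehicles INNER JOIN links on vid gives 1 intermediate row(s).
Then INNER JOIN `trips z` on grp_id: keep only rows whose y.grp_id appears in z.
Result: 1 row(s).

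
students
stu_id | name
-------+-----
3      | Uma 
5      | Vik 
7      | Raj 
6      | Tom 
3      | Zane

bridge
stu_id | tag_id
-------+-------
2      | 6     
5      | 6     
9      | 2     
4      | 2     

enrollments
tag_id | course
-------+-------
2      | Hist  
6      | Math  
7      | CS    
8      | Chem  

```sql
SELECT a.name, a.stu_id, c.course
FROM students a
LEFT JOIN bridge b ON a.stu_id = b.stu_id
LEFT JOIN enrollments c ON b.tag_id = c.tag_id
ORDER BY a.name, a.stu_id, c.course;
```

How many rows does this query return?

Step 1 — a LEFT JOIN b on stu_id → 5 row(s).
Then LEFT JOIN `enrollments c` on tag_id: each of those 5 rows is kept; rows whose b.tag_id has no match in c get NULL for c's columns.
Result: 5 row(s).

5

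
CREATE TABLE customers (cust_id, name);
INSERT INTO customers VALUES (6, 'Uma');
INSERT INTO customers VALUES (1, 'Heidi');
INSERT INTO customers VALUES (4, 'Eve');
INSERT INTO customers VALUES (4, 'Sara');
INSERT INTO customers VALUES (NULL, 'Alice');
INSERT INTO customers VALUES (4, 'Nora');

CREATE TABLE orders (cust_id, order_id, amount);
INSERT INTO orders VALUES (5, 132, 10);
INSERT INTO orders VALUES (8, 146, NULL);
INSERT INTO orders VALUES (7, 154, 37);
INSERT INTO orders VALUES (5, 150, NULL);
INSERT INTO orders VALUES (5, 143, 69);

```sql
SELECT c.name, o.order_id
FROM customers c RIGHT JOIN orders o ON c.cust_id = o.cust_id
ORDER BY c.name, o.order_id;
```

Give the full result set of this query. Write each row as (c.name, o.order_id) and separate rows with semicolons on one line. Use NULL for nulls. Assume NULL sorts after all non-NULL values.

(NULL, 132); (NULL, 143); (NULL, 146); (NULL, 150); (NULL, 154)

RIGHT JOIN keeps every row from `orders`; unmatched rows get NULL for `customers`'s columns.
Matching on c.cust_id = o.cust_id. A NULL in a compared column never satisfies the condition.
Matched pairs: 0; unmatched o rows kept: 5.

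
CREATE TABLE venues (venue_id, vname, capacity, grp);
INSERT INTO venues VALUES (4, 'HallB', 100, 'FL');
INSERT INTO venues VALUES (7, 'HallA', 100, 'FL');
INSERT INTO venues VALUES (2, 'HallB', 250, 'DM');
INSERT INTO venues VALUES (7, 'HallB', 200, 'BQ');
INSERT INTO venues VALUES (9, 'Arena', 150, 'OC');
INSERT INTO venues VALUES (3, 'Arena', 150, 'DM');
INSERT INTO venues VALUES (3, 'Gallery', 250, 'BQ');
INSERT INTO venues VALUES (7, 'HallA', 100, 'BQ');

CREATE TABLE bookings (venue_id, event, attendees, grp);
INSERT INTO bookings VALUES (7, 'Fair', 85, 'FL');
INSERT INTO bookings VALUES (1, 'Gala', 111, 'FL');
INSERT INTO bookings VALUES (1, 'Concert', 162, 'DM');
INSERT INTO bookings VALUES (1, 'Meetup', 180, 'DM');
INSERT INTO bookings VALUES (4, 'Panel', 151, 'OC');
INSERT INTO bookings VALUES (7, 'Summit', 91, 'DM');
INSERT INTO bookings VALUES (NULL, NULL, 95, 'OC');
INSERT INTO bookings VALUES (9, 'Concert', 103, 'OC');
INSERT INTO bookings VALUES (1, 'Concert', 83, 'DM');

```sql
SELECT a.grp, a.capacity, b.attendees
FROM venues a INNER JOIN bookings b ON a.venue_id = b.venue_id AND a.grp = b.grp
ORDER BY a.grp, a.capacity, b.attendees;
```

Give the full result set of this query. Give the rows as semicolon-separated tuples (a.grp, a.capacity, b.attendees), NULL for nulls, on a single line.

(FL, 100, 85); (OC, 150, 103)

INNER JOIN keeps only pairs where the ON condition holds.
Matching on a.venue_id = b.venue_id AND a.grp = b.grp. A NULL in a compared column never satisfies the condition.
- a row (venue_id=4, grp=FL): no match → dropped.
- a row (venue_id=7, grp=FL): matches 1 b row(s) → 1 output row(s).
- a row (venue_id=2, grp=DM): no match → dropped.
- a row (venue_id=7, grp=BQ): no match → dropped.
- a row (venue_id=9, grp=OC): matches 1 b row(s) → 1 output row(s).
- a row (venue_id=3, grp=DM): no match → dropped.
- a row (venue_id=3, grp=BQ): no match → dropped.
- a row (venue_id=7, grp=BQ): no match → dropped.
After projecting and ordering:
a.grp | a.capacity | b.attendees
FL | 100 | 85
OC | 150 | 103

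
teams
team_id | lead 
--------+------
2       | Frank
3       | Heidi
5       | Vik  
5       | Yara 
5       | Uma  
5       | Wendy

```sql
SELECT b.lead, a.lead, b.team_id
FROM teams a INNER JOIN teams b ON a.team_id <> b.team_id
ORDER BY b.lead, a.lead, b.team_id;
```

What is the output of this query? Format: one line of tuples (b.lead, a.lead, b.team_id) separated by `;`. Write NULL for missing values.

(Frank, Heidi, 2); (Frank, Uma, 2); (Frank, Vik, 2); (Frank, Wendy, 2); (Frank, Yara, 2); (Heidi, Frank, 3); (Heidi, Uma, 3); (Heidi, Vik, 3); (Heidi, Wendy, 3); (Heidi, Yara, 3); (Uma, Frank, 5); (Uma, Heidi, 5); (Vik, Frank, 5); (Vik, Heidi, 5); (Wendy, Frank, 5); (Wendy, Heidi, 5); (Yara, Frank, 5); (Yara, Heidi, 5)

INNER JOIN keeps only pairs where the ON condition holds.
Matching on a.team_id <> b.team_id.
- a[0] team_id=2 → 5 match(es) in b → 5 row(s).
- a[1] team_id=3 → 5 match(es) in b → 5 row(s).
- a[2] team_id=5 → 2 match(es) in b → 2 row(s).
- a[3] team_id=5 → 2 match(es) in b → 2 row(s).
- a[4] team_id=5 → 2 match(es) in b → 2 row(s).
- a[5] team_id=5 → 2 match(es) in b → 2 row(s).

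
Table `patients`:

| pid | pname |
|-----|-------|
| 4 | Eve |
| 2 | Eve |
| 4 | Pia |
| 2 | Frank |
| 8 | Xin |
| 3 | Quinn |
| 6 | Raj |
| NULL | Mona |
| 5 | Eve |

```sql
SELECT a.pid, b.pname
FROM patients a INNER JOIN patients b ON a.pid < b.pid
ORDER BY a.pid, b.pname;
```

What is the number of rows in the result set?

26

INNER JOIN keeps only pairs where the ON condition holds.
Matching on a.pid < b.pid. A NULL in a compared column never satisfies the condition.
- a (pid=4) pairs with 3 row(s) of b.
- a (pid=2) pairs with 6 row(s) of b.
- a (pid=4) pairs with 3 row(s) of b.
- a (pid=2) pairs with 6 row(s) of b.
- a (pid=8) has no partner → excluded.
- a (pid=3) pairs with 5 row(s) of b.
- a (pid=6) pairs with 1 row(s) of b.
- a (pid=NULL) has no partner → excluded.
- a (pid=5) pairs with 2 row(s) of b.
Total: 26 rows.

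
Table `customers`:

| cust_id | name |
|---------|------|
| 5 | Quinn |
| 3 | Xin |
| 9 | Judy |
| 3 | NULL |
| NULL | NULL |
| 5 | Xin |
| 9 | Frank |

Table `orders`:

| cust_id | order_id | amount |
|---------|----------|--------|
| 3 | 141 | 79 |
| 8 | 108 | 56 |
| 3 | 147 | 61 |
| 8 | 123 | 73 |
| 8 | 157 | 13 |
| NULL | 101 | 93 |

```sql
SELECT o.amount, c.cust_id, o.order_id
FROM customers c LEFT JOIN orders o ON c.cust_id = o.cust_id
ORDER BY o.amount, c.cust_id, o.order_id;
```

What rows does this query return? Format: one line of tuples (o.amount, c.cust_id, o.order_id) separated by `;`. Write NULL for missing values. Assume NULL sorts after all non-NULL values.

LEFT JOIN keeps every row from `customers`; unmatched rows get NULL for `orders`'s columns.
Matching on c.cust_id = o.cust_id. A NULL in a compared column never satisfies the condition.
- c (cust_id=5) has no partner → padded with NULL.
- c (cust_id=3) pairs with 2 row(s) of o.
- c (cust_id=9) has no partner → padded with NULL.
- c (cust_id=3) pairs with 2 row(s) of o.
- c (cust_id=NULL) has no partner → padded with NULL.
- c (cust_id=5) has no partner → padded with NULL.
- c (cust_id=9) has no partner → padded with NULL.
After projecting and ordering:
o.amount | c.cust_id | o.order_id
61 | 3 | 147
61 | 3 | 147
79 | 3 | 141
79 | 3 | 141
NULL | 5 | NULL
NULL | 5 | NULL
NULL | 9 | NULL
NULL | 9 | NULL
NULL | NULL | NULL

(61, 3, 147); (61, 3, 147); (79, 3, 141); (79, 3, 141); (NULL, 5, NULL); (NULL, 5, NULL); (NULL, 9, NULL); (NULL, 9, NULL); (NULL, NULL, NULL)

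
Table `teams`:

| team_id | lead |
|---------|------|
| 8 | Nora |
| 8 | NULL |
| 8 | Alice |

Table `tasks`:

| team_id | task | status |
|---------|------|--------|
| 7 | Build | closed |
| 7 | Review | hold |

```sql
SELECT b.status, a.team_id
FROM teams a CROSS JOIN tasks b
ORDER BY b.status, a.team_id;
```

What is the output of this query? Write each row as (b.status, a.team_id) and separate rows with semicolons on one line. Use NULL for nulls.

CROSS JOIN pairs every row of `teams` with every row of `tasks`: 3 × 2 = 6 rows.
After projecting and ordering:
b.status | a.team_id
closed | 8
closed | 8
closed | 8
hold | 8
hold | 8
hold | 8

(closed, 8); (closed, 8); (closed, 8); (hold, 8); (hold, 8); (hold, 8)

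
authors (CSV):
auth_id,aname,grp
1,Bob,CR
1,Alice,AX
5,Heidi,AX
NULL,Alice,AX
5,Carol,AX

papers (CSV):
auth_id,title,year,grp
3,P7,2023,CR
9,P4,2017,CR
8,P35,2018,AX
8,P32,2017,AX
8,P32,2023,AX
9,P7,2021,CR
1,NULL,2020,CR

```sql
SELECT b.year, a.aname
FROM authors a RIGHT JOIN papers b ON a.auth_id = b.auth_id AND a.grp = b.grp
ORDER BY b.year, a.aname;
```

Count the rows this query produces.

RIGHT JOIN keeps every row from `papers`; unmatched rows get NULL for `authors`'s columns.
Matching on a.auth_id = b.auth_id AND a.grp = b.grp. A NULL in a compared column never satisfies the condition.
- a[0] auth_id=1, grp=CR → 1 match(es) in b → 1 row(s).
- a[1] auth_id=1, grp=AX → no match.
- a[2] auth_id=5, grp=AX → no match.
- a[3] auth_id=NULL, grp=AX → no match.
- a[4] auth_id=5, grp=AX → no match.
- 6 row(s) from b found no a partner → padded with NULL.
Total: 1 matched + 6 padded = 7 rows.

7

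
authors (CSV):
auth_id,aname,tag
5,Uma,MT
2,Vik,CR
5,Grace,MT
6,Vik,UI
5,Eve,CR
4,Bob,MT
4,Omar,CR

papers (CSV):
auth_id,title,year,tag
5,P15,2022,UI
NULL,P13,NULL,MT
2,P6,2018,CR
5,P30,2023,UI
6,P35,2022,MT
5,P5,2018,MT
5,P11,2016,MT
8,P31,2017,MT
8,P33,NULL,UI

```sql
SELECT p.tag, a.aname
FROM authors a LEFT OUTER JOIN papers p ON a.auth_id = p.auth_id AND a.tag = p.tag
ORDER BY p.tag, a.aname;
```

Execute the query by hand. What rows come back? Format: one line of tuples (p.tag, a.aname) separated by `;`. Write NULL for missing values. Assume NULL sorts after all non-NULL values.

(CR, Vik); (MT, Grace); (MT, Grace); (MT, Uma); (MT, Uma); (NULL, Bob); (NULL, Eve); (NULL, Omar); (NULL, Vik)

LEFT JOIN keeps every row from `authors`; unmatched rows get NULL for `papers`'s columns.
Matching on a.auth_id = p.auth_id AND a.tag = p.tag. A NULL in a compared column never satisfies the condition.
- a[0] auth_id=5, tag=MT → 2 match(es) in p → 2 row(s).
- a[1] auth_id=2, tag=CR → 1 match(es) in p → 1 row(s).
- a[2] auth_id=5, tag=MT → 2 match(es) in p → 2 row(s).
- a[3] auth_id=6, tag=UI → no match; kept with NULLs on the p side.
- a[4] auth_id=5, tag=CR → no match; kept with NULLs on the p side.
- a[5] auth_id=4, tag=MT → no match; kept with NULLs on the p side.
- a[6] auth_id=4, tag=CR → no match; kept with NULLs on the p side.
After projecting and ordering:
p.tag | a.aname
CR | Vik
MT | Grace
MT | Grace
MT | Uma
MT | Uma
NULL | Bob
NULL | Eve
NULL | Omar
NULL | Vik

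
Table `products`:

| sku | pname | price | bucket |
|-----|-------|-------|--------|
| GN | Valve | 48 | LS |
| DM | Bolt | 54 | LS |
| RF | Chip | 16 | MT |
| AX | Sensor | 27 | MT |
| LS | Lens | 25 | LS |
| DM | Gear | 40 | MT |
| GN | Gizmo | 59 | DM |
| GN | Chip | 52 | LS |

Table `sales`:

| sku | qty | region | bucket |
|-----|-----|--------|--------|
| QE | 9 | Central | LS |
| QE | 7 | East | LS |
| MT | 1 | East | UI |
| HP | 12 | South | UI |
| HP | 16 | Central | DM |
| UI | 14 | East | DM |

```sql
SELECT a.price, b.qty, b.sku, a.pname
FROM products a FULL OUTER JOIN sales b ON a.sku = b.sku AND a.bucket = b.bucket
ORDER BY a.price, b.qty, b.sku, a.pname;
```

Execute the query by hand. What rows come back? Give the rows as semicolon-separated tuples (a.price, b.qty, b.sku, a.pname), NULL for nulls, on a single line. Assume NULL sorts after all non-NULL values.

FULL OUTER JOIN keeps every row from both sides; unmatched rows get NULL for the other side's columns.
Matching on a.sku = b.sku AND a.bucket = b.bucket.
- sku=GN, bucket=LS: no b row matches, row kept with b columns NULL.
- sku=DM, bucket=LS: no b row matches, row kept with b columns NULL.
- sku=RF, bucket=MT: no b row matches, row kept with b columns NULL.
- sku=AX, bucket=MT: no b row matches, row kept with b columns NULL.
- sku=LS, bucket=LS: no b row matches, row kept with b columns NULL.
- sku=DM, bucket=MT: no b row matches, row kept with b columns NULL.
- sku=GN, bucket=DM: no b row matches, row kept with b columns NULL.
- sku=GN, bucket=LS: no b row matches, row kept with b columns NULL.
- plus 6 unmatched b row(s), each kept with NULL a columns.

(16, NULL, NULL, Chip); (25, NULL, NULL, Lens); (27, NULL, NULL, Sensor); (40, NULL, NULL, Gear); (48, NULL, NULL, Valve); (52, NULL, NULL, Chip); (54, NULL, NULL, Bolt); (59, NULL, NULL, Gizmo); (NULL, 1, MT, NULL); (NULL, 7, QE, NULL); (NULL, 9, QE, NULL); (NULL, 12, HP, NULL); (NULL, 14, UI, NULL); (NULL, 16, HP, NULL)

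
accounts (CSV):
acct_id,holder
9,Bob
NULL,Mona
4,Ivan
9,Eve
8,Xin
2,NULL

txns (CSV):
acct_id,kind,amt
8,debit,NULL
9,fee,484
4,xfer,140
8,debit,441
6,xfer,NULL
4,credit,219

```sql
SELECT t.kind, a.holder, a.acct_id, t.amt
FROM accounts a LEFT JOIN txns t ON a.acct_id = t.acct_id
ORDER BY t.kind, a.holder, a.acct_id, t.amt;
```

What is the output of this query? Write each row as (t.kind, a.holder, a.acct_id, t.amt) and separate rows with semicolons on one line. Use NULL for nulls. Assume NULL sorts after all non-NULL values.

LEFT JOIN keeps every row from `accounts`; unmatched rows get NULL for `txns`'s columns.
Matching on a.acct_id = t.acct_id. A NULL in a compared column never satisfies the condition.
- a (acct_id=9) pairs with 1 row(s) of t.
- a (acct_id=NULL) has no partner → padded with NULL.
- a (acct_id=4) pairs with 2 row(s) of t.
- a (acct_id=9) pairs with 1 row(s) of t.
- a (acct_id=8) pairs with 2 row(s) of t.
- a (acct_id=2) has no partner → padded with NULL.
After projecting and ordering:
t.kind | a.holder | a.acct_id | t.amt
credit | Ivan | 4 | 219
debit | Xin | 8 | 441
debit | Xin | 8 | NULL
fee | Bob | 9 | 484
fee | Eve | 9 | 484
xfer | Ivan | 4 | 140
NULL | Mona | NULL | NULL
NULL | NULL | 2 | NULL

(credit, Ivan, 4, 219); (debit, Xin, 8, 441); (debit, Xin, 8, NULL); (fee, Bob, 9, 484); (fee, Eve, 9, 484); (xfer, Ivan, 4, 140); (NULL, Mona, NULL, NULL); (NULL, NULL, 2, NULL)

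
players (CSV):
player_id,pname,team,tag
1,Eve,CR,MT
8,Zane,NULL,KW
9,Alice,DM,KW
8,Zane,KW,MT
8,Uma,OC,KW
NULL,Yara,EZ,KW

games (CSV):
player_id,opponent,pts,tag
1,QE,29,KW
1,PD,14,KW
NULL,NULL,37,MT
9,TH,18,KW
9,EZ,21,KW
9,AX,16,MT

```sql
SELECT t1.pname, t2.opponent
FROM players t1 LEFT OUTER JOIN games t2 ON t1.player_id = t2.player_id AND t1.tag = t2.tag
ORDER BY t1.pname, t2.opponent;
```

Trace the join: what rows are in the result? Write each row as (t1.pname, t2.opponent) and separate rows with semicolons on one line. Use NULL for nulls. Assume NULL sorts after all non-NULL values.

(Alice, EZ); (Alice, TH); (Eve, NULL); (Uma, NULL); (Yara, NULL); (Zane, NULL); (Zane, NULL)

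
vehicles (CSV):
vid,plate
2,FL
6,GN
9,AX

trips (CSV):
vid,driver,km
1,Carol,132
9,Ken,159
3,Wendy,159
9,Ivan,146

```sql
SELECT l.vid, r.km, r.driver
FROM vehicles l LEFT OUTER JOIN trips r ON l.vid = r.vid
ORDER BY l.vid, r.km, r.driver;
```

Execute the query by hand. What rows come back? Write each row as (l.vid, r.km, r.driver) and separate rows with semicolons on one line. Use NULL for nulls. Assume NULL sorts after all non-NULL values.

(2, NULL, NULL); (6, NULL, NULL); (9, 146, Ivan); (9, 159, Ken)

LEFT JOIN keeps every row from `vehicles`; unmatched rows get NULL for `trips`'s columns.
Matching on l.vid = r.vid.
- vid=2: no r row matches, row kept with r columns NULL.
- vid=6: no r row matches, row kept with r columns NULL.
- vid=9: 2 matching r row(s), so 2 row(s) emitted.
After projecting and ordering:
l.vid | r.km | r.driver
2 | NULL | NULL
6 | NULL | NULL
9 | 146 | Ivan
9 | 159 | Ken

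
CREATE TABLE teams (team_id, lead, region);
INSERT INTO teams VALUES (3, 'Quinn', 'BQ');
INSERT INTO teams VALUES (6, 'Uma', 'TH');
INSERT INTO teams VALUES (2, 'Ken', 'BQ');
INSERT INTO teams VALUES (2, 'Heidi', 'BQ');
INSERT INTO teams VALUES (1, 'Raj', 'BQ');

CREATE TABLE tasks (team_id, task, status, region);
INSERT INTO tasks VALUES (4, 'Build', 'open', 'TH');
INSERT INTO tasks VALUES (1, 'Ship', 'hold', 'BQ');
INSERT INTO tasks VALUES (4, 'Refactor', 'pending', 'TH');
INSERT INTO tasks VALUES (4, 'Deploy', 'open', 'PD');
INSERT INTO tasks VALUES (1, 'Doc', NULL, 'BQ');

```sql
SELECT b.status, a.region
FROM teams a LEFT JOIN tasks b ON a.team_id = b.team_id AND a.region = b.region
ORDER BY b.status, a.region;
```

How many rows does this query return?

LEFT JOIN keeps every row from `teams`; unmatched rows get NULL for `tasks`'s columns.
Matching on a.team_id = b.team_id AND a.region = b.region.
- team_id=3, region=BQ: no b row matches, row kept with b columns NULL.
- team_id=6, region=TH: no b row matches, row kept with b columns NULL.
- team_id=2, region=BQ: no b row matches, row kept with b columns NULL.
- team_id=2, region=BQ: no b row matches, row kept with b columns NULL.
- team_id=1, region=BQ: 2 matching b row(s), so 2 row(s) emitted.
Total: 2 matched + 4 padded = 6 rows.

6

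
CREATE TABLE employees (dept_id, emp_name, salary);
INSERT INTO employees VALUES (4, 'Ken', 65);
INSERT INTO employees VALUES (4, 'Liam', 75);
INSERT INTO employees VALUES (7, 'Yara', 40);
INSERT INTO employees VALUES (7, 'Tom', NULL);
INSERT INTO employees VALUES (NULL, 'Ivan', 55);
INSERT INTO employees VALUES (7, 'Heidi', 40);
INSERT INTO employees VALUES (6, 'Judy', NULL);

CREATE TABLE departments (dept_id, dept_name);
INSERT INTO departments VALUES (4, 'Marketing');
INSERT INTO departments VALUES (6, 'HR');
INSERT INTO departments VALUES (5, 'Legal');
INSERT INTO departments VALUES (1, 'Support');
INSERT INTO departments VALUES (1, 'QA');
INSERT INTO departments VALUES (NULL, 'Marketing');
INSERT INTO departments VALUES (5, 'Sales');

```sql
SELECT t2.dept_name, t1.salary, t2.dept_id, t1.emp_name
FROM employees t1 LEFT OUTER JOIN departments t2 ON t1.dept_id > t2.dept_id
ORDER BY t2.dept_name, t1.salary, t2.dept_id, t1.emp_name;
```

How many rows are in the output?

28

LEFT JOIN keeps every row from `employees`; unmatched rows get NULL for `departments`'s columns.
Matching on t1.dept_id > t2.dept_id. A NULL in a compared column never satisfies the condition.
- t1[0] dept_id=4 → 2 match(es) in t2 → 2 row(s).
- t1[1] dept_id=4 → 2 match(es) in t2 → 2 row(s).
- t1[2] dept_id=7 → 6 match(es) in t2 → 6 row(s).
- t1[3] dept_id=7 → 6 match(es) in t2 → 6 row(s).
- t1[4] dept_id=NULL → no match; kept with NULLs on the t2 side.
- t1[5] dept_id=7 → 6 match(es) in t2 → 6 row(s).
- t1[6] dept_id=6 → 5 match(es) in t2 → 5 row(s).
Total: 27 matched + 1 padded = 28 rows.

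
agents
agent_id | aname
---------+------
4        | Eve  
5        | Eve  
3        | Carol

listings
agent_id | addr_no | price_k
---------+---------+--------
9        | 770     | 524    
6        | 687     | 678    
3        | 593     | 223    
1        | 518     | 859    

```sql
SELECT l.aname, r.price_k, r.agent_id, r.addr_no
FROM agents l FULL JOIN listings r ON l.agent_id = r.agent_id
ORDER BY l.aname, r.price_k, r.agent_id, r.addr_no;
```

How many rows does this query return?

6

FULL OUTER JOIN keeps every row from both sides; unmatched rows get NULL for the other side's columns.
Matching on l.agent_id = r.agent_id.
- l row (agent_id=4): no match → kept, r columns NULL.
- l row (agent_id=5): no match → kept, r columns NULL.
- l row (agent_id=3): matches 1 r row(s) → 1 output row(s).
- plus 3 unmatched r row(s), each kept with NULL l columns.
Total: 1 matched + 5 padded = 6 rows.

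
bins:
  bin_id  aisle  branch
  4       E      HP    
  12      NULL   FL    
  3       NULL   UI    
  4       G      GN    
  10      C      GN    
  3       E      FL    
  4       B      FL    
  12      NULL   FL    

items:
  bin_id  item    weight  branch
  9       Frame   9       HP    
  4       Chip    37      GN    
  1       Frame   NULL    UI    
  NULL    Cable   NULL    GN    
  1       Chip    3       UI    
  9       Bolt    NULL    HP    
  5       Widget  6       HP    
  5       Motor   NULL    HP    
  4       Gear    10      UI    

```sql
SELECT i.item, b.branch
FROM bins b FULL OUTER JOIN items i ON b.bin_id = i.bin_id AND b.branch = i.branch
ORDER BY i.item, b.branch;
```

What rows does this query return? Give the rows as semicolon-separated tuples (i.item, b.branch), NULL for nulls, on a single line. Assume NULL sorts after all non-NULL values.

FULL OUTER JOIN keeps every row from both sides; unmatched rows get NULL for the other side's columns.
Matching on b.bin_id = i.bin_id AND b.branch = i.branch. A NULL in a compared column never satisfies the condition.
- b row (bin_id=4, branch=HP): no match → kept, i columns NULL.
- b row (bin_id=12, branch=FL): no match → kept, i columns NULL.
- b row (bin_id=3, branch=UI): no match → kept, i columns NULL.
- b row (bin_id=4, branch=GN): matches 1 i row(s) → 1 output row(s).
- b row (bin_id=10, branch=GN): no match → kept, i columns NULL.
- b row (bin_id=3, branch=FL): no match → kept, i columns NULL.
- b row (bin_id=4, branch=FL): no match → kept, i columns NULL.
- b row (bin_id=12, branch=FL): no match → kept, i columns NULL.
- plus 8 unmatched i row(s), each kept with NULL b columns.

(Bolt, NULL); (Cable, NULL); (Chip, GN); (Chip, NULL); (Frame, NULL); (Frame, NULL); (Gear, NULL); (Motor, NULL); (Widget, NULL); (NULL, FL); (NULL, FL); (NULL, FL); (NULL, FL); (NULL, GN); (NULL, HP); (NULL, UI)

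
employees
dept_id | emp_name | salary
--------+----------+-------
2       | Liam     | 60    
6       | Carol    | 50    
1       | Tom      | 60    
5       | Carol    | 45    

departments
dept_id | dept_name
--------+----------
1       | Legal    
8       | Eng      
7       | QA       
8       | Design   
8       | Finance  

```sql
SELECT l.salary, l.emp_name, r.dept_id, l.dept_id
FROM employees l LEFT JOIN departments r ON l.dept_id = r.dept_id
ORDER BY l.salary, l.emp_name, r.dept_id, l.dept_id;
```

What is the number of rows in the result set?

4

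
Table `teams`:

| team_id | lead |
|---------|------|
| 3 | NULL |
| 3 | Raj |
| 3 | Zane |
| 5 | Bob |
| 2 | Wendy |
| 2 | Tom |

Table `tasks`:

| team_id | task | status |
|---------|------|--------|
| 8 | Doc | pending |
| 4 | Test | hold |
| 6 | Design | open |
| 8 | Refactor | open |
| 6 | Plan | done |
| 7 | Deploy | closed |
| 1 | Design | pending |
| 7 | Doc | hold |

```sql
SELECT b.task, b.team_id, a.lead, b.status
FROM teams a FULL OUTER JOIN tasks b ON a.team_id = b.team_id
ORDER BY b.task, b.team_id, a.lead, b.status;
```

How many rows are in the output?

14

FULL OUTER JOIN keeps every row from both sides; unmatched rows get NULL for the other side's columns.
Matching on a.team_id = b.team_id.
- a row (team_id=3): no match → kept, b columns NULL.
- a row (team_id=3): no match → kept, b columns NULL.
- a row (team_id=3): no match → kept, b columns NULL.
- a row (team_id=5): no match → kept, b columns NULL.
- a row (team_id=2): no match → kept, b columns NULL.
- a row (team_id=2): no match → kept, b columns NULL.
- 8 b row(s) had no a match → kept, a columns NULL.
Total: 0 matched + 14 padded = 14 rows.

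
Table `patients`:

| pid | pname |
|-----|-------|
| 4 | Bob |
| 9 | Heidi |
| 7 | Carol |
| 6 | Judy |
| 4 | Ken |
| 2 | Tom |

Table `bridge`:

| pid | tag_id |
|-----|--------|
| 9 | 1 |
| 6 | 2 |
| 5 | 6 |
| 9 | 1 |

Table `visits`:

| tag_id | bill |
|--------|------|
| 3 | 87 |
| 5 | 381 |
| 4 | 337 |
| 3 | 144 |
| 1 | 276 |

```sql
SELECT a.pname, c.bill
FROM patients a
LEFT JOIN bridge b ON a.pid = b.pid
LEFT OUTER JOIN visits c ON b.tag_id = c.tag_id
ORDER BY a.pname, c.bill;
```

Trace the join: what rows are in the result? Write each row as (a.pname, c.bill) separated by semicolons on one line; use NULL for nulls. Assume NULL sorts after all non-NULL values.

(Bob, NULL); (Carol, NULL); (Heidi, 276); (Heidi, 276); (Judy, NULL); (Ken, NULL); (Tom, NULL)

Step 1 — a LEFT JOIN b on pid → 7 row(s).
Then LEFT JOIN `visits c` on tag_id: each of those 7 rows is kept; rows whose b.tag_id has no match in c get NULL for c's columns.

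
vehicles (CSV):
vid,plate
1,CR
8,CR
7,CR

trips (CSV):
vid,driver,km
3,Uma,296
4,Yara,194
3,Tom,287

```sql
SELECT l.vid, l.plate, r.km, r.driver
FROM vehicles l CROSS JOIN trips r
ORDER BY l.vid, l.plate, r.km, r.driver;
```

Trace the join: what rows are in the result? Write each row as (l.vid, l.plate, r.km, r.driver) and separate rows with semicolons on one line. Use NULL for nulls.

(1, CR, 194, Yara); (1, CR, 287, Tom); (1, CR, 296, Uma); (7, CR, 194, Yara); (7, CR, 287, Tom); (7, CR, 296, Uma); (8, CR, 194, Yara); (8, CR, 287, Tom); (8, CR, 296, Uma)

CROSS JOIN pairs every row of `vehicles` with every row of `trips`: 3 × 3 = 9 rows.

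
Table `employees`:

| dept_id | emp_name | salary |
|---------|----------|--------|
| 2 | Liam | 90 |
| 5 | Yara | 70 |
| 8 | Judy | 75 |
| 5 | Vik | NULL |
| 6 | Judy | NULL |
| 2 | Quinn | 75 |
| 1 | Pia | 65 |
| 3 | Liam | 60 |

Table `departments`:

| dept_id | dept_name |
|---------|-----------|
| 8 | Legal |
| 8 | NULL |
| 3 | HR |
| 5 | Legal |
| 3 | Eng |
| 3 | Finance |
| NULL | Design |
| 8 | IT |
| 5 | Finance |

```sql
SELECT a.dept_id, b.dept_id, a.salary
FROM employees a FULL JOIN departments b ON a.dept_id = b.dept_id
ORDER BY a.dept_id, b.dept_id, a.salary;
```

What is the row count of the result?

15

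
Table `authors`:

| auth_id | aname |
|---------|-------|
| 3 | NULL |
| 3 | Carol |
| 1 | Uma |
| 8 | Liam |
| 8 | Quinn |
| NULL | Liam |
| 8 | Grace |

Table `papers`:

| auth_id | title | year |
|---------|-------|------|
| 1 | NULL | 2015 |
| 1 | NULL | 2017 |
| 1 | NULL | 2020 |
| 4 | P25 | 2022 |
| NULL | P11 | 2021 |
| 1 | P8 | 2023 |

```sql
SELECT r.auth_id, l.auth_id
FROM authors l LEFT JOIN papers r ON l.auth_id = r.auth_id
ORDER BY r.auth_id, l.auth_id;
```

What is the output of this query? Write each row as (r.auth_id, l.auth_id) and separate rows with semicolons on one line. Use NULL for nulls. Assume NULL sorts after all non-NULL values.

(1, 1); (1, 1); (1, 1); (1, 1); (NULL, 3); (NULL, 3); (NULL, 8); (NULL, 8); (NULL, 8); (NULL, NULL)

LEFT JOIN keeps every row from `authors`; unmatched rows get NULL for `papers`'s columns.
Matching on l.auth_id = r.auth_id. A NULL in a compared column never satisfies the condition.
- l[0] auth_id=3 → no match; kept with NULLs on the r side.
- l[1] auth_id=3 → no match; kept with NULLs on the r side.
- l[2] auth_id=1 → 4 match(es) in r → 4 row(s).
- l[3] auth_id=8 → no match; kept with NULLs on the r side.
- l[4] auth_id=8 → no match; kept with NULLs on the r side.
- l[5] auth_id=NULL → no match; kept with NULLs on the r side.
- l[6] auth_id=8 → no match; kept with NULLs on the r side.
After projecting and ordering:
r.auth_id | l.auth_id
1 | 1
1 | 1
1 | 1
1 | 1
NULL | 3
NULL | 3
NULL | 8
NULL | 8
NULL | 8
NULL | NULL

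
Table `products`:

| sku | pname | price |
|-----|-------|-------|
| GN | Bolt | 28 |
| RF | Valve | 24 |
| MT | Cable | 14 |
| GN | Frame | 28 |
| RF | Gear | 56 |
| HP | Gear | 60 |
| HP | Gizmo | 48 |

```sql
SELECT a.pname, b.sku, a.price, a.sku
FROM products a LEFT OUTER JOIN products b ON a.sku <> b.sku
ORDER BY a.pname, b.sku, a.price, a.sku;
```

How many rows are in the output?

36

LEFT JOIN keeps every row from `products a`; unmatched rows get NULL for `products b`'s columns.
Matching on a.sku <> b.sku.
- a row (sku=GN): matches 5 b row(s) → 5 output row(s).
- a row (sku=RF): matches 5 b row(s) → 5 output row(s).
- a row (sku=MT): matches 6 b row(s) → 6 output row(s).
- a row (sku=GN): matches 5 b row(s) → 5 output row(s).
- a row (sku=RF): matches 5 b row(s) → 5 output row(s).
- a row (sku=HP): matches 5 b row(s) → 5 output row(s).
- a row (sku=HP): matches 5 b row(s) → 5 output row(s).
Total: 36 rows.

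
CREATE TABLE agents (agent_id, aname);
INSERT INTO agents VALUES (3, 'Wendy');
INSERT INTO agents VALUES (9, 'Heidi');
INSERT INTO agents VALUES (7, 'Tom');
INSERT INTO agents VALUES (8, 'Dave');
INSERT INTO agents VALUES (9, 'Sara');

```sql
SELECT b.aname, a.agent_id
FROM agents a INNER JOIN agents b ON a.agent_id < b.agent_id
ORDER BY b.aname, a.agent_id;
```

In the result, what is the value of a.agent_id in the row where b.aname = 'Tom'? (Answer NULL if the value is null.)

3

INNER JOIN keeps only pairs where the ON condition holds.
Matching on a.agent_id < b.agent_id.
Matched pairs: 9.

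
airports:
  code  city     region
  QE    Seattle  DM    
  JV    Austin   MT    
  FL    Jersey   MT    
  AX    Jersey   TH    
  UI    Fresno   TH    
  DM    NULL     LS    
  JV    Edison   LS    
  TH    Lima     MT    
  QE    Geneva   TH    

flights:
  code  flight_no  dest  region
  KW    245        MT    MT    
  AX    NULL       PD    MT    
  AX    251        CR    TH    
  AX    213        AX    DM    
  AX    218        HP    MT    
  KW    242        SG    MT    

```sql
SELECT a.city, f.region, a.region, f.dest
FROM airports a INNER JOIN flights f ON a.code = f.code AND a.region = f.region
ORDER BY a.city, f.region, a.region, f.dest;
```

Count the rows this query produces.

INNER JOIN keeps only pairs where the ON condition holds.
Matching on a.code = f.code AND a.region = f.region.
- a[0] code=QE, region=DM → no match; dropped.
- a[1] code=JV, region=MT → no match; dropped.
- a[2] code=FL, region=MT → no match; dropped.
- a[3] code=AX, region=TH → 1 match(es) in f → 1 row(s).
- a[4] code=UI, region=TH → no match; dropped.
- a[5] code=DM, region=LS → no match; dropped.
- a[6] code=JV, region=LS → no match; dropped.
- a[7] code=TH, region=MT → no match; dropped.
- a[8] code=QE, region=TH → no match; dropped.
Total: 1 rows.

1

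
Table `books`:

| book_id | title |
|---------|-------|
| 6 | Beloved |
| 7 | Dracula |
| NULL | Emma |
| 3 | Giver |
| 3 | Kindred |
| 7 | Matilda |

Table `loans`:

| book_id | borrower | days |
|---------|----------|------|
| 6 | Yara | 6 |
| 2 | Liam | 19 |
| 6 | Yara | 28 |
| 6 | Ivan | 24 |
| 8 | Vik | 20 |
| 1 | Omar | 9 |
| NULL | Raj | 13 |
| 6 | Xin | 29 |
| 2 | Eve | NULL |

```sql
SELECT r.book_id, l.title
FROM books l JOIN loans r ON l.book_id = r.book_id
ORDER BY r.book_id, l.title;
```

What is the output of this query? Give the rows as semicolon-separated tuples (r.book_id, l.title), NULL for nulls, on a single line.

INNER JOIN keeps only pairs where the ON condition holds.
Matching on l.book_id = r.book_id. A NULL in a compared column never satisfies the condition.
- book_id=6: 4 matching r row(s), so 4 row(s) emitted.
- book_id=7: no matching r row, dropped.
- book_id=NULL: no matching r row, dropped.
- book_id=3: no matching r row, dropped.
- book_id=3: no matching r row, dropped.
- book_id=7: no matching r row, dropped.
After projecting and ordering:
r.book_id | l.title
6 | Beloved
6 | Beloved
6 | Beloved
6 | Beloved

(6, Beloved); (6, Beloved); (6, Beloved); (6, Beloved)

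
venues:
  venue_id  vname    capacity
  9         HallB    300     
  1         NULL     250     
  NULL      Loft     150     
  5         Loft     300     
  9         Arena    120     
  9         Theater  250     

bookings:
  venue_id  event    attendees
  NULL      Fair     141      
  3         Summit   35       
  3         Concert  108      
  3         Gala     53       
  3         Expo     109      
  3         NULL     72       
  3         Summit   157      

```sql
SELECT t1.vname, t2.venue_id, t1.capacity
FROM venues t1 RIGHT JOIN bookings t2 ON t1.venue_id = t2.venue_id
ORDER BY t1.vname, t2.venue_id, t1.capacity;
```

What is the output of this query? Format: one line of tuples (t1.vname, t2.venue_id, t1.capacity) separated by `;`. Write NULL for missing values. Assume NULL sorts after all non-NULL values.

(NULL, 3, NULL); (NULL, 3, NULL); (NULL, 3, NULL); (NULL, 3, NULL); (NULL, 3, NULL); (NULL, 3, NULL); (NULL, NULL, NULL)

RIGHT JOIN keeps every row from `bookings`; unmatched rows get NULL for `venues`'s columns.
Matching on t1.venue_id = t2.venue_id. A NULL in a compared column never satisfies the condition.
- t1 (venue_id=9) has no partner in t2.
- t1 (venue_id=1) has no partner in t2.
- t1 (venue_id=NULL) has no partner in t2.
- t1 (venue_id=5) has no partner in t2.
- t1 (venue_id=9) has no partner in t2.
- t1 (venue_id=9) has no partner in t2.
- 7 t2 row(s) had no t1 match → kept, t1 columns NULL.
After projecting and ordering:
t1.vname | t2.venue_id | t1.capacity
NULL | 3 | NULL
NULL | 3 | NULL
NULL | 3 | NULL
NULL | 3 | NULL
NULL | 3 | NULL
NULL | 3 | NULL
NULL | NULL | NULL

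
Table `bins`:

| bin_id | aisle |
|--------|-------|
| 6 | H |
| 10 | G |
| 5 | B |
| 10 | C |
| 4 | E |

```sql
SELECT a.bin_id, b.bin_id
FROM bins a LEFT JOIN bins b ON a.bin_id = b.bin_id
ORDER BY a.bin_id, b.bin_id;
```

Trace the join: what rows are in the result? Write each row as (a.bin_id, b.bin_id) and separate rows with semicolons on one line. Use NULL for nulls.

LEFT JOIN keeps every row from `bins a`; unmatched rows get NULL for `bins b`'s columns.
Matching on a.bin_id = b.bin_id.
Matched pairs: 7; unmatched a rows kept: 0.

(4, 4); (5, 5); (6, 6); (10, 10); (10, 10); (10, 10); (10, 10)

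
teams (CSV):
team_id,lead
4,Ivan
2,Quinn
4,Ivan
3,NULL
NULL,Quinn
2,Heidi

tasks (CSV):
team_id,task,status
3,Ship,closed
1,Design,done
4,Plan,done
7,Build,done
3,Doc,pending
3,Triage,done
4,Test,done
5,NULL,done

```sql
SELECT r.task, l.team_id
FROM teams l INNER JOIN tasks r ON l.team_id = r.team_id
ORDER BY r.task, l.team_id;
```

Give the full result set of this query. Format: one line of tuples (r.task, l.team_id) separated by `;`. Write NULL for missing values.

(Doc, 3); (Plan, 4); (Plan, 4); (Ship, 3); (Test, 4); (Test, 4); (Triage, 3)

INNER JOIN keeps only pairs where the ON condition holds.
Matching on l.team_id = r.team_id. A NULL in a compared column never satisfies the condition.
- team_id=4: 2 matching r row(s), so 2 row(s) emitted.
- team_id=2: no matching r row, dropped.
- team_id=4: 2 matching r row(s), so 2 row(s) emitted.
- team_id=3: 3 matching r row(s), so 3 row(s) emitted.
- team_id=NULL: no matching r row, dropped.
- team_id=2: no matching r row, dropped.
After projecting and ordering:
r.task | l.team_id
Doc | 3
Plan | 4
Plan | 4
Ship | 3
Test | 4
Test | 4
Triage | 3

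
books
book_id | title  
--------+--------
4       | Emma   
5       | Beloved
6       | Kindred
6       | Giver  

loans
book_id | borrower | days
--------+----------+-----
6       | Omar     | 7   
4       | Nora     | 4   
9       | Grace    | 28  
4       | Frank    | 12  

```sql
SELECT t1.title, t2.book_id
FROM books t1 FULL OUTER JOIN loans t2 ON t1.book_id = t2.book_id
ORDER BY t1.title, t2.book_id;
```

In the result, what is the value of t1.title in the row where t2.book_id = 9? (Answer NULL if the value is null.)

FULL OUTER JOIN keeps every row from both sides; unmatched rows get NULL for the other side's columns.
Matching on t1.book_id = t2.book_id.
- t1 (book_id=4) pairs with 2 row(s) of t2.
- t1 (book_id=5) has no partner → padded with NULL.
- t1 (book_id=6) pairs with 1 row(s) of t2.
- t1 (book_id=6) pairs with 1 row(s) of t2.
- 1 row(s) from t2 found no t1 partner → padded with NULL.

NULL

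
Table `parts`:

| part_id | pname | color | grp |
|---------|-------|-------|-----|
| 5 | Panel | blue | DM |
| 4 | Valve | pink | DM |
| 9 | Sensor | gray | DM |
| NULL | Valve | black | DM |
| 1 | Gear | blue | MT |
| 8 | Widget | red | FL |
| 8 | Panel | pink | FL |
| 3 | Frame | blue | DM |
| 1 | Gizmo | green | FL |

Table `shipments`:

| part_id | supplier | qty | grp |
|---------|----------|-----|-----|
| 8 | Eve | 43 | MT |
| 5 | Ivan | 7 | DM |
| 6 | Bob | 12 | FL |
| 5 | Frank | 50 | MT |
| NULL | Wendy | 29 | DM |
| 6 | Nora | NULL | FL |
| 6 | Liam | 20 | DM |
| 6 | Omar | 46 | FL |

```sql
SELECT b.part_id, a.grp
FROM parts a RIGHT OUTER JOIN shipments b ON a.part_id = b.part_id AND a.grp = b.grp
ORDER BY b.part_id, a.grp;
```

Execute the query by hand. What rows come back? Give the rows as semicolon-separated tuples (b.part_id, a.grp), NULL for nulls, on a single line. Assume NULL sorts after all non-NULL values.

RIGHT JOIN keeps every row from `shipments`; unmatched rows get NULL for `parts`'s columns.
Matching on a.part_id = b.part_id AND a.grp = b.grp. A NULL in a compared column never satisfies the condition.
- part_id=5, grp=DM: 1 matching b row(s), so 1 row(s) emitted.
- part_id=4, grp=DM: no matching b row.
- part_id=9, grp=DM: no matching b row.
- part_id=NULL, grp=DM: no matching b row.
- part_id=1, grp=MT: no matching b row.
- part_id=8, grp=FL: no matching b row.
- part_id=8, grp=FL: no matching b row.
- part_id=3, grp=DM: no matching b row.
- part_id=1, grp=FL: no matching b row.
- plus 7 unmatched b row(s), each kept with NULL a columns.
After projecting and ordering:
b.part_id | a.grp
5 | DM
5 | NULL
6 | NULL
6 | NULL
6 | NULL
6 | NULL
8 | NULL
NULL | NULL

(5, DM); (5, NULL); (6, NULL); (6, NULL); (6, NULL); (6, NULL); (8, NULL); (NULL, NULL)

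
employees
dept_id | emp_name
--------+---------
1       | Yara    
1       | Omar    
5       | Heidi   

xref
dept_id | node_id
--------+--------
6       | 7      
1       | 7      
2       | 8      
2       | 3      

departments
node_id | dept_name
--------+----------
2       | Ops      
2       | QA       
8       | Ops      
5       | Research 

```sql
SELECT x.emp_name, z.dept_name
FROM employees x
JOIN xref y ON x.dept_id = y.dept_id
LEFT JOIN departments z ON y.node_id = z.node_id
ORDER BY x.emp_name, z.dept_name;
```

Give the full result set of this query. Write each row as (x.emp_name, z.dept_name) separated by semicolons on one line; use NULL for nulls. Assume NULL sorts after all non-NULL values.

Joins associate left-to-right: employees INNER JOIN xref on dept_id gives 2 intermediate row(s).
Then LEFT JOIN `departments z` on node_id: each of those 2 rows is kept; rows whose y.node_id has no match in z get NULL for z's columns.

(Omar, NULL); (Yara, NULL)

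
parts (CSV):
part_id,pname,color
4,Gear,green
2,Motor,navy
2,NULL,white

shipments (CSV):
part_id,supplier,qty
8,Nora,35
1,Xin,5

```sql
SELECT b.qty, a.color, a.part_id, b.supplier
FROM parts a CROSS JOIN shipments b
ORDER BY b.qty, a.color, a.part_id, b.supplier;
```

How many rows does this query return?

6

CROSS JOIN pairs every row of `parts` with every row of `shipments`: 3 × 2 = 6 rows.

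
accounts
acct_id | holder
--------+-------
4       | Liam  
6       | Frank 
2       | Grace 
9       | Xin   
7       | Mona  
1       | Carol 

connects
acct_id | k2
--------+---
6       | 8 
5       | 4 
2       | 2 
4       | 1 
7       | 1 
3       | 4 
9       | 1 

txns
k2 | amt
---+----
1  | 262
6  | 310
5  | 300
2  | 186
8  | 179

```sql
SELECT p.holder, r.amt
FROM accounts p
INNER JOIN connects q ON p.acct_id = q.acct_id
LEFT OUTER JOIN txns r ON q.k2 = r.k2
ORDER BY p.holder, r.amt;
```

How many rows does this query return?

5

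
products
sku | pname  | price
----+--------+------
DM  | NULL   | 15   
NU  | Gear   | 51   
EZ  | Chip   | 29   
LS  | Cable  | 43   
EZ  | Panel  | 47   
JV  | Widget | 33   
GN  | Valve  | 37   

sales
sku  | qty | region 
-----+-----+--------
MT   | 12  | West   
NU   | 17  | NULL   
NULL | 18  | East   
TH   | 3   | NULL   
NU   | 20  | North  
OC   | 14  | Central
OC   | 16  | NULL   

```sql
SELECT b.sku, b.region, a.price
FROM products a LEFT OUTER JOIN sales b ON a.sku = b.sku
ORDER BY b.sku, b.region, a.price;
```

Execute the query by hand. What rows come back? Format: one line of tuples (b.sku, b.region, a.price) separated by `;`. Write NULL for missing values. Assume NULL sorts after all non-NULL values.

LEFT JOIN keeps every row from `products`; unmatched rows get NULL for `sales`'s columns.
Matching on a.sku = b.sku. A NULL in a compared column never satisfies the condition.
Matched pairs: 2; unmatched a rows kept: 6.

(NU, North, 51); (NU, NULL, 51); (NULL, NULL, 15); (NULL, NULL, 29); (NULL, NULL, 33); (NULL, NULL, 37); (NULL, NULL, 43); (NULL, NULL, 47)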